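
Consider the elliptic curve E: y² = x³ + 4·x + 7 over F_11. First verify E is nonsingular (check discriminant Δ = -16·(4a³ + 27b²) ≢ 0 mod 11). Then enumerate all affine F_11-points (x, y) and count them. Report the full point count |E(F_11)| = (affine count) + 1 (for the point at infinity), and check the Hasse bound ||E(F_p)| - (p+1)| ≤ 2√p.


Affine points = {(1, 1), (1, 10), (2, 1), (2, 10), (5, 3), (5, 8), (6, 4), (6, 7), (7, 2), (7, 9), (8, 1), (8, 10)}; affine count = 12; |E(F_11)| = 13.

Discriminant check: Δ ∝ 4a³ + 27b² = 4·4³ + 27·7² = 4·64 + 27·49 ≡ 6 (mod 11). Nonzero ⇒ E is nonsingular.
For each x ∈ F_11, compute rhs = x³ + 4·x + 7 mod 11, then count y ∈ F_11 with y² ≡ rhs.
  x = 0: rhs = 7, matching y values: none (0 points).
  x = 1: rhs = 1, matching y values: 1, 10 (2 points).
  x = 2: rhs = 1, matching y values: 1, 10 (2 points).
  x = 3: rhs = 2, matching y values: none (0 points).
  x = 4: rhs = 10, matching y values: none (0 points).
  x = 5: rhs = 9, matching y values: 3, 8 (2 points).
  x = 6: rhs = 5, matching y values: 4, 7 (2 points).
  x = 7: rhs = 4, matching y values: 2, 9 (2 points).
  x = 8: rhs = 1, matching y values: 1, 10 (2 points).
  x = 9: rhs = 2, matching y values: none (0 points).
  x = 10: rhs = 2, matching y values: none (0 points).
Total affine count: 12.
Full point count |E(F_11)| = 12 + 1 = 13.
Hasse bound: |13 − (11+1)| = |1| = 1 ≤ 2√11 ≈ 6.6332 ✓.


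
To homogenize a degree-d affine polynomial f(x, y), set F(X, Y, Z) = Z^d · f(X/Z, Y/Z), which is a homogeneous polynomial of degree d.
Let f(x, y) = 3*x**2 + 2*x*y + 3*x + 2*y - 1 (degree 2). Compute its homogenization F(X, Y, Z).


F(X, Y, Z) = 3*X**2 + 2*X*Y + 3*X*Z + 2*Y*Z - Z**2

deg(f) = 2.
Substitute x = X/Z, y = Y/Z into f, then multiply by Z^2.
  monomial 3·x^2·y^0 ↦ 3·X^2·Y^0·Z^0.
  monomial 2·x^1·y^1 ↦ 2·X^1·Y^1·Z^0.
  monomial 3·x^1·y^0 ↦ 3·X^1·Y^0·Z^1.
  monomial 2·x^0·y^1 ↦ 2·X^0·Y^1·Z^1.
  monomial -1·x^0·y^0 ↦ -1·X^0·Y^0·Z^2.
Collecting: F(X, Y, Z) = 3*X**2 + 2*X*Y + 3*X*Z + 2*Y*Z - Z**2.


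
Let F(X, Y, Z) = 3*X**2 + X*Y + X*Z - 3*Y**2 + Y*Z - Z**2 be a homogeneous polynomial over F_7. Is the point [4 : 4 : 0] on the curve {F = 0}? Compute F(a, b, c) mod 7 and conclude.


F(4,4,0) ≡ 2 (mod 7); P is NOT on the curve.

Evaluate F(4, 4, 0) term-by-term (mod 7).
  3*X**2 ↦ 3·16·1·1 = 48
  X*Y ↦ 1·4·4·1 = 16
  X*Z ↦ 1·4·1·0 = 0
  -3*Y**2 ↦ -3·1·16·1 = -48
  Y*Z ↦ 1·1·4·0 = 0
  -Z**2 ↦ -1·1·1·0 = 0
Sum: F(4, 4, 0) = (48) + (16) + (0) + (-48) + (0) + (0) = 16.
Reducing mod 7: 16 ≡ 2 (mod 7).
Since F(a, b, c) ≡ 2 ≠ 0 (mod 7), P does NOT lie on the curve.


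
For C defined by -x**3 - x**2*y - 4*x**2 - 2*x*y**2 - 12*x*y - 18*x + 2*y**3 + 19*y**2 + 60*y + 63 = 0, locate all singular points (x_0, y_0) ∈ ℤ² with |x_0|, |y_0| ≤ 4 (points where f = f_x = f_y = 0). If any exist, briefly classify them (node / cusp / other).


Singular points: {(0, -3)}; classification: node.

Compute partial derivatives:
  f_x = -3*x**2 - 2*x*y - 8*x - 2*y**2 - 12*y - 18.
  f_y = -x**2 - 4*x*y - 12*x + 6*y**2 + 38*y + 60.
Scan x_0 ∈ {−4, ..., 4}. For each x_0, f_y(x_0, y) is a polynomial in y; find its integer roots y ∈ {−4, ..., 4}, then test f_x and f at those candidates.
  x = -4: f_y(-4, y) = 6*y**2 + 54*y + 92; no integer root y with |y| ≤ 4.
  x = -3: f_y(-3, y) = 6*y**2 + 50*y + 87; no integer root y with |y| ≤ 4.
  x = -2: f_y(-2, y) = 6*y**2 + 46*y + 80; no integer root y with |y| ≤ 4.
  x = -1: f_y(-1, y) = 6*y**2 + 42*y + 71; no integer root y with |y| ≤ 4.
  x = 0: f_y(0, y) = 6*y**2 + 38*y + 60; vanishes at y ∈ {-3}. (0, -3): f_x = 0, f = 0 — SINGULAR.
  x = 1: f_y(1, y) = 6*y**2 + 34*y + 47; no integer root y with |y| ≤ 4.
  x = 2: f_y(2, y) = 6*y**2 + 30*y + 32; no integer root y with |y| ≤ 4.
  x = 3: f_y(3, y) = 6*y**2 + 26*y + 15; no integer root y with |y| ≤ 4.
  x = 4: f_y(4, y) = 6*y**2 + 22*y - 4; no integer root y with |y| ≤ 4.
Only singular point on the grid: (0, -3).
Classify: substitute x = 0 + u, y = -3 + v and expand: f = -u**3 - u**2*v - u**2 - 2*u*v**2 + 2*v**3 + v**2.
No constant or linear terms (consistent with a singular point). Quadratic part: -u**2 + v**2. Cubic part: -u**3 - u**2*v - 2*u*v**2 + 2*v**3.
The quadratic part v**2 - u**2 = (v − u)(v + u) splits into two distinct linear factors, so there are two distinct tangent lines y − -3 = ±(x − 0) — this is a node (ordinary double point).
Classification: node.


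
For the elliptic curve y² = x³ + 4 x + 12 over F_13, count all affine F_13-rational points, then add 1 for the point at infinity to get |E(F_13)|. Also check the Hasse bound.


Affine points = {(0, 5), (0, 8), (1, 2), (1, 11), (3, 5), (3, 8), (4, 1), (4, 12), (5, 1), (5, 12), (8, 6), (8, 7), (9, 6), (9, 7), (10, 5), (10, 8), (11, 3), (11, 10)}; affine count = 18; |E(F_13)| = 19.

Discriminant check: Δ ∝ 4a³ + 27b² = 4·4³ + 27·12² = 4·64 + 27·144 ≡ 10 (mod 13). Nonzero ⇒ E is nonsingular.
For each x ∈ F_13, compute rhs = x³ + 4·x + 12 mod 13, then count y ∈ F_13 with y² ≡ rhs.
  x = 0: rhs = 12, matching y values: 5, 8 (2 points).
  x = 1: rhs = 4, matching y values: 2, 11 (2 points).
  x = 2: rhs = 2, matching y values: none (0 points).
  x = 3: rhs = 12, matching y values: 5, 8 (2 points).
  x = 4: rhs = 1, matching y values: 1, 12 (2 points).
  x = 5: rhs = 1, matching y values: 1, 12 (2 points).
  x = 6: rhs = 5, matching y values: none (0 points).
  x = 7: rhs = 6, matching y values: none (0 points).
  x = 8: rhs = 10, matching y values: 6, 7 (2 points).
  x = 9: rhs = 10, matching y values: 6, 7 (2 points).
  x = 10: rhs = 12, matching y values: 5, 8 (2 points).
  x = 11: rhs = 9, matching y values: 3, 10 (2 points).
  x = 12: rhs = 7, matching y values: none (0 points).
Total affine count: 18.
Full point count |E(F_13)| = 18 + 1 = 19.
Hasse bound: |19 − (13+1)| = |5| = 5 ≤ 2√13 ≈ 7.2111 ✓.


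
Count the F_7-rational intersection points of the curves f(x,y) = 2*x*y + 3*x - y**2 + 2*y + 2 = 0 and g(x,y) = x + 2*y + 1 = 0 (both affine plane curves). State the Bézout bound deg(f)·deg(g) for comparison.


Common zeros: {(1, 6), (5, 4)}; count = 2; Bézout bound = 2.

deg(f) = 2, deg(g) = 1, so Bézout bound = 2.
Scan x ∈ F_7. For each x, list the y ∈ F_7 with f(x, y) ≡ 0 and those with g(x, y) ≡ 0 (mod 7); the common zeros in that column are the intersection.
  x = 0: f ≡ 0 at y ∈ ∅; g ≡ 0 at y ∈ {3}; common: ∅.
  x = 1: f ≡ 0 at y ∈ {5, 6}; g ≡ 0 at y ∈ {6}; common: {6}.
  x = 2: f ≡ 0 at y ∈ ∅; g ≡ 0 at y ∈ {2}; common: ∅.
  x = 3: f ≡ 0 at y ∈ ∅; g ≡ 0 at y ∈ {5}; common: ∅.
  x = 4: f ≡ 0 at y ∈ {0, 3}; g ≡ 0 at y ∈ {1}; common: ∅.
  x = 5: f ≡ 0 at y ∈ {1, 4}; g ≡ 0 at y ∈ {4}; common: {4}.
  x = 6: f ≡ 0 at y ∈ ∅; g ≡ 0 at y ∈ {0}; common: ∅.
Collecting: common zeros = {(1, 6), (5, 4)}, so the count is 2.
Comparison with the Bézout bound: 2 ≤ 2 = deg(f)·deg(g), as expected for curves with no common component (the bound is attained).


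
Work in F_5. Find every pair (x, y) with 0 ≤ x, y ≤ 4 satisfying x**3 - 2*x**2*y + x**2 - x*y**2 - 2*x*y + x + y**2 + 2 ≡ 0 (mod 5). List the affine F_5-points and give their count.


Affine F_5-points: {(1, 0), (3, 1), (3, 2)}; count = 3.

For each of the 25 pairs (x, y) ∈ F_5², evaluate f(x, y) mod 5. Record the zeros.
  x = 0: [0↦2, 1↦3, 2↦1, 3↦1, 4↦3]  zeros at y ∈ ∅
  x = 1: [0↦0, 1↦1, 2↦2, 3↦3, 4↦4]  zeros at y ∈ {0}
  x = 2: [0↦1, 1↦3, 2↦3, 3↦1, 4↦2]  zeros at y ∈ ∅
  x = 3: [0↦1, 1↦0, 2↦0, 3↦1, 4↦3]  zeros at y ∈ {1, 2}
  x = 4: [0↦1, 1↦3, 2↦4, 3↦4, 4↦3]  zeros at y ∈ ∅
Collecting zeros: affine points = {(1, 0), (3, 1), (3, 2)}.
Total count |C(F_5)_aff| = 3.


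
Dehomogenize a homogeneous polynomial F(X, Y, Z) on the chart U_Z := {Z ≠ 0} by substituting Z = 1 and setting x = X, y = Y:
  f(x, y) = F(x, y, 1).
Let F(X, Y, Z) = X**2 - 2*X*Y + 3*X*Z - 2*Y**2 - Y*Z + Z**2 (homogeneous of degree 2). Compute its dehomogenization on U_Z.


f(x, y) = x**2 - 2*x*y + 3*x - 2*y**2 - y + 1

On U_Z we set Z = 1. Each monomial c·X^i·Y^j·Z^k in F becomes c·x^i·y^j·1^k = c·x^i·y^j.
Substituting Z = 1: F(X, Y, 1) = x**2 - 2*x*y + 3*x - 2*y**2 - y + 1.
Note: deg(f) ≤ deg(F) = 2; strict inequality happens when F is divisible by Z (lost terms).


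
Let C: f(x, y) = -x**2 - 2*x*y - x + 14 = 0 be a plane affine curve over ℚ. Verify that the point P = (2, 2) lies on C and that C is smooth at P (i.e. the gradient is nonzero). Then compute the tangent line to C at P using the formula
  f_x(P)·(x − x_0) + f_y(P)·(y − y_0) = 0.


Tangent line at P: -9*x - 4*y + 26 = 0.

Step 1: f(2, 2) = 0, so P lies on C.
Step 2: partial derivatives
  f_x(x, y) = -2*x - 2*y - 1, f_y(x, y) = -2*x.
  f_x(P) = -9, f_y(P) = -4 (gradient nonzero, so P is smooth).
Step 3: tangent line at P: -9·(x − 2) + -4·(y − 2) = 0.
Expanding: -9*x - 4*y + 26 = 0.


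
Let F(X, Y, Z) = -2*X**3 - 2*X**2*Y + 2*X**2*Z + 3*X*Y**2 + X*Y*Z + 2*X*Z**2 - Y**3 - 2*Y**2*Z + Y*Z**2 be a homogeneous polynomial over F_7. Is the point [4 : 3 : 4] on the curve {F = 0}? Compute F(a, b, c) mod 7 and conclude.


F(4,3,4) ≡ 4 (mod 7); P is NOT on the curve.

Evaluate F(4, 3, 4) term-by-term (mod 7).
  -2*X**3 ↦ -2·64·1·1 = -128
  -2*X**2*Y ↦ -2·16·3·1 = -96
  2*X**2*Z ↦ 2·16·1·4 = 128
  3*X*Y**2 ↦ 3·4·9·1 = 108
  X*Y*Z ↦ 1·4·3·4 = 48
  2*X*Z**2 ↦ 2·4·1·16 = 128
  -Y**3 ↦ -1·1·27·1 = -27
  -2*Y**2*Z ↦ -2·1·9·4 = -72
  Y*Z**2 ↦ 1·1·3·16 = 48
Sum: F(4, 3, 4) = (-128) + (-96) + (128) + (108) + (48) + (128) + (-27) + (-72) + (48) = 137.
Reducing mod 7: 137 ≡ 4 (mod 7).
Since F(a, b, c) ≡ 4 ≠ 0 (mod 7), P does NOT lie on the curve.


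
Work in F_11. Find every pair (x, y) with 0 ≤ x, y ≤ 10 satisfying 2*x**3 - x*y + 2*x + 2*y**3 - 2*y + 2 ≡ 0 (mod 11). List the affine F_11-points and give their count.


Affine F_11-points: {(0, 5), (1, 7), (2, 0), (4, 4), (5, 2), (6, 1), (7, 9), (8, 1), (9, 4)}; count = 9.

For each of the 121 pairs (x, y) ∈ F_11², evaluate f(x, y) mod 11. Record the zeros.
  x = 0: [0↦2, 1↦2, 2↦3, 3↦6, 4↦1, 5↦0, 6↦4, 7↦3, 8↦9, 9↦1, 10↦2]  zeros at y ∈ {5}
  x = 1: [0↦6, 1↦5, 2↦5, 3↦7, 4↦1, 5↦10, 6↦2, 7↦0, 8↦5, 9↦7, 10↦7]  zeros at y ∈ {7}
  x = 2: [0↦0, 1↦9, 2↦8, 3↦9, 4↦2, 5↦10, 6↦1, 7↦9, 8↦2, 9↦3, 10↦2]  zeros at y ∈ {0}
  x = 3: [0↦7, 1↦4, 2↦2, 3↦2, 4↦5, 5↦1, 6↦2, 7↦9, 8↦1, 9↦1, 10↦10]  zeros at y ∈ ∅
  x = 4: [0↦6, 1↦2, 2↦10, 3↦9, 4↦0, 5↦6, 6↦6, 7↦1, 8↦3, 9↦2, 10↦10]  zeros at y ∈ {4}
  x = 5: [0↦9, 1↦4, 2↦0, 3↦9, 4↦10, 5↦4, 6↦3, 7↦8, 8↦9, 9↦7, 10↦3]  zeros at y ∈ {2}
  x = 6: [0↦6, 1↦0, 2↦6, 3↦3, 4↦3, 5↦7, 6↦5, 7↦9, 8↦9, 9↦6, 10↦1]  zeros at y ∈ {1}
  x = 7: [0↦9, 1↦2, 2↦7, 3↦3, 4↦2, 5↦5, 6↦2, 7↦5, 8↦4, 9↦0, 10↦5]  zeros at y ∈ {9}
  x = 8: [0↦8, 1↦0, 2↦4, 3↦10, 4↦8, 5↦10, 6↦6, 7↦8, 8↦6, 9↦1, 10↦5]  zeros at y ∈ {1}
  x = 9: [0↦4, 1↦6, 2↦9, 3↦3, 4↦0, 5↦1, 6↦7, 7↦8, 8↦5, 9↦10, 10↦2]  zeros at y ∈ {4}
  x = 10: [0↦9, 1↦10, 2↦1, 3↦5, 4↦1, 5↦1, 6↦6, 7↦6, 8↦2, 9↦6, 10↦8]  zeros at y ∈ ∅
Collecting zeros: affine points = {(0, 5), (1, 7), (2, 0), (4, 4), (5, 2), (6, 1), (7, 9), (8, 1), (9, 4)}.
Total count |C(F_11)_aff| = 9.


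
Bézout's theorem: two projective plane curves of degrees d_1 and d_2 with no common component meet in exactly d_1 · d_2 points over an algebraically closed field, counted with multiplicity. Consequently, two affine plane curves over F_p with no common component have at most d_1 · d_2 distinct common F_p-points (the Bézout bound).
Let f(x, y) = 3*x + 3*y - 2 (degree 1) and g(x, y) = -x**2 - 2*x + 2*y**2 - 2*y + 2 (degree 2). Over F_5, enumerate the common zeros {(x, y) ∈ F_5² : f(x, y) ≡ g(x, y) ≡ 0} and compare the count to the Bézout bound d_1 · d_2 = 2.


Common zeros: ∅; count = 0; Bézout bound = 2.

deg(f) = 1, deg(g) = 2, so Bézout bound = 2.
Scan x ∈ F_5. For each x, list the y ∈ F_5 with f(x, y) ≡ 0 and those with g(x, y) ≡ 0 (mod 5); the common zeros in that column are the intersection.
  x = 0: f ≡ 0 at y ∈ {4}; g ≡ 0 at y ∈ ∅; common: ∅.
  x = 1: f ≡ 0 at y ∈ {3}; g ≡ 0 at y ∈ ∅; common: ∅.
  x = 2: f ≡ 0 at y ∈ {2}; g ≡ 0 at y ∈ ∅; common: ∅.
  x = 3: f ≡ 0 at y ∈ {1}; g ≡ 0 at y ∈ ∅; common: ∅.
  x = 4: f ≡ 0 at y ∈ {0}; g ≡ 0 at y ∈ {3}; common: ∅.
Collecting: common zeros = ∅, so the count is 0.
Comparison with the Bézout bound: 0 ≤ 2 = deg(f)·deg(g), as expected for curves with no common component (the affine F_5-count falls short of the bound because intersections may lie at infinity, over extension fields, or carry multiplicity).


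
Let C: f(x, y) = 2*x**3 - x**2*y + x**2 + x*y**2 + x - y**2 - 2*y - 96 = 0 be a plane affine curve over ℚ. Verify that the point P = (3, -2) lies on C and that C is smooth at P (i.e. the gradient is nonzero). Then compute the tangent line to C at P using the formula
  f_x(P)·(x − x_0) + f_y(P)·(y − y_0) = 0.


Tangent line at P: 77*x - 19*y - 269 = 0.

Step 1: f(3, -2) = 0, so P lies on C.
Step 2: partial derivatives
  f_x(x, y) = 6*x**2 - 2*x*y + 2*x + y**2 + 1, f_y(x, y) = -x**2 + 2*x*y - 2*y - 2.
  f_x(P) = 77, f_y(P) = -19 (gradient nonzero, so P is smooth).
Step 3: tangent line at P: 77·(x − 3) + -19·(y − -2) = 0.
Expanding: 77*x - 19*y - 269 = 0.


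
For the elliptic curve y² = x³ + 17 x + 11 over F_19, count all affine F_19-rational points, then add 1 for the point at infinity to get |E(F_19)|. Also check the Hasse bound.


Affine points = {(0, 7), (0, 12), (6, 5), (6, 14), (7, 6), (7, 13), (9, 0), (11, 3), (11, 16), (12, 9), (12, 10), (13, 4), (13, 15), (16, 3), (16, 16), (17, 8), (17, 11)}; affine count = 17; |E(F_19)| = 18.

Discriminant check: Δ ∝ 4a³ + 27b² = 4·17³ + 27·11² = 4·4913 + 27·121 ≡ 5 (mod 19). Nonzero ⇒ E is nonsingular.
For each x ∈ F_19, compute rhs = x³ + 17·x + 11 mod 19, then count y ∈ F_19 with y² ≡ rhs.
  x = 0: rhs = 11, matching y values: 7, 12 (2 points).
  x = 1: rhs = 10, matching y values: none (0 points).
  x = 2: rhs = 15, matching y values: none (0 points).
  x = 3: rhs = 13, matching y values: none (0 points).
  x = 4: rhs = 10, matching y values: none (0 points).
  x = 5: rhs = 12, matching y values: none (0 points).
  x = 6: rhs = 6, matching y values: 5, 14 (2 points).
  x = 7: rhs = 17, matching y values: 6, 13 (2 points).
  x = 8: rhs = 13, matching y values: none (0 points).
  x = 9: rhs = 0, matching y values: 0 (1 points).
  x = 10: rhs = 3, matching y values: none (0 points).
  x = 11: rhs = 9, matching y values: 3, 16 (2 points).
  x = 12: rhs = 5, matching y values: 9, 10 (2 points).
  x = 13: rhs = 16, matching y values: 4, 15 (2 points).
  x = 14: rhs = 10, matching y values: none (0 points).
  x = 15: rhs = 12, matching y values: none (0 points).
  x = 16: rhs = 9, matching y values: 3, 16 (2 points).
  x = 17: rhs = 7, matching y values: 8, 11 (2 points).
  x = 18: rhs = 12, matching y values: none (0 points).
Total affine count: 17.
Full point count |E(F_19)| = 17 + 1 = 18.
Hasse bound: |18 − (19+1)| = |-2| = 2 ≤ 2√19 ≈ 8.7178 ✓.


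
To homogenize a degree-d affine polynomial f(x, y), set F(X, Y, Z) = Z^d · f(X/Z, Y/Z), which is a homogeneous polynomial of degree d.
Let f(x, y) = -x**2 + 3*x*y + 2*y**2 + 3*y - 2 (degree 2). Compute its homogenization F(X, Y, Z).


F(X, Y, Z) = -X**2 + 3*X*Y + 2*Y**2 + 3*Y*Z - 2*Z**2

deg(f) = 2.
Substitute x = X/Z, y = Y/Z into f, then multiply by Z^2.
  monomial -1·x^2·y^0 ↦ -1·X^2·Y^0·Z^0.
  monomial 3·x^1·y^1 ↦ 3·X^1·Y^1·Z^0.
  monomial 2·x^0·y^2 ↦ 2·X^0·Y^2·Z^0.
  monomial 3·x^0·y^1 ↦ 3·X^0·Y^1·Z^1.
  monomial -2·x^0·y^0 ↦ -2·X^0·Y^0·Z^2.
Collecting: F(X, Y, Z) = -X**2 + 3*X*Y + 2*Y**2 + 3*Y*Z - 2*Z**2.


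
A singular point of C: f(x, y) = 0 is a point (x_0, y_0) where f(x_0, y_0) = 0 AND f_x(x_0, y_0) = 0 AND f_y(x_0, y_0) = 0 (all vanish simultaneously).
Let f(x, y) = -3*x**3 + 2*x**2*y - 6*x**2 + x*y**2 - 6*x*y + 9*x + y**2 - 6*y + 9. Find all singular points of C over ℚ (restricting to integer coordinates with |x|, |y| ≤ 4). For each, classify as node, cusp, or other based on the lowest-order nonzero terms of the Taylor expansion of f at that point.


Singular points: {(0, 3)}; classification: cusp.

Compute partial derivatives:
  f_x = -9*x**2 + 4*x*y - 12*x + y**2 - 6*y + 9.
  f_y = 2*x**2 + 2*x*y - 6*x + 2*y - 6.
Scan x_0 ∈ {−4, ..., 4}. For each x_0, f_y(x_0, y) is a polynomial in y; find its integer roots y ∈ {−4, ..., 4}, then test f_x and f at those candidates.
  x = -4: f_y(-4, y) = 50 - 6*y; no integer root y with |y| ≤ 4.
  x = -3: f_y(-3, y) = 30 - 4*y; no integer root y with |y| ≤ 4.
  x = -2: f_y(-2, y) = 14 - 2*y; no integer root y with |y| ≤ 4.
  x = -1: f_y(-1, y) = 2; no integer root y with |y| ≤ 4.
  x = 0: f_y(0, y) = 2*y - 6; vanishes at y ∈ {3}. (0, 3): f_x = 0, f = 0 — SINGULAR.
  x = 1: f_y(1, y) = 4*y - 10; no integer root y with |y| ≤ 4.
  x = 2: f_y(2, y) = 6*y - 10; no integer root y with |y| ≤ 4.
  x = 3: f_y(3, y) = 8*y - 6; no integer root y with |y| ≤ 4.
  x = 4: f_y(4, y) = 10*y + 2; no integer root y with |y| ≤ 4.
Only singular point on the grid: (0, 3).
Classify: substitute x = 0 + u, y = 3 + v and expand: f = -3*u**3 + 2*u**2*v + u*v**2 + v**2.
No constant or linear terms (consistent with a singular point). Quadratic part: v**2. Cubic part: -3*u**3 + 2*u**2*v + u*v**2.
The quadratic part v**2 is a perfect square, so there is a single (double) tangent line v = 0, i.e. y = 3. Restricting the cubic part to that line (v = 0) leaves -3*u**3 ≠ 0, so f is not divisible by v and the branch is v² ≈ 3*u**3 to lowest order — this is a cusp.
Classification: cusp.


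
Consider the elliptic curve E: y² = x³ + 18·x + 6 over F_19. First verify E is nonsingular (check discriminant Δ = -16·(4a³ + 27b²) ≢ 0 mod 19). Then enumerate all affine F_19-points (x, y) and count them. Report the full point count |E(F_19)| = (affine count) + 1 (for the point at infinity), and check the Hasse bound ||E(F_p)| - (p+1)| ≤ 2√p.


Affine points = {(0, 5), (0, 14), (1, 5), (1, 14), (3, 7), (3, 12), (4, 3), (4, 16), (6, 8), (6, 11), (7, 0), (8, 4), (8, 15), (9, 2), (9, 17), (13, 9), (13, 10), (14, 0), (16, 1), (16, 18), (17, 0), (18, 5), (18, 14)}; affine count = 23; |E(F_19)| = 24.

Discriminant check: Δ ∝ 4a³ + 27b² = 4·18³ + 27·6² = 4·5832 + 27·36 ≡ 18 (mod 19). Nonzero ⇒ E is nonsingular.
For each x ∈ F_19, compute rhs = x³ + 18·x + 6 mod 19, then count y ∈ F_19 with y² ≡ rhs.
  x = 0: rhs = 6, matching y values: 5, 14 (2 points).
  x = 1: rhs = 6, matching y values: 5, 14 (2 points).
  x = 2: rhs = 12, matching y values: none (0 points).
  x = 3: rhs = 11, matching y values: 7, 12 (2 points).
  x = 4: rhs = 9, matching y values: 3, 16 (2 points).
  x = 5: rhs = 12, matching y values: none (0 points).
  x = 6: rhs = 7, matching y values: 8, 11 (2 points).
  x = 7: rhs = 0, matching y values: 0 (1 points).
  x = 8: rhs = 16, matching y values: 4, 15 (2 points).
  x = 9: rhs = 4, matching y values: 2, 17 (2 points).
  x = 10: rhs = 8, matching y values: none (0 points).
  x = 11: rhs = 15, matching y values: none (0 points).
  x = 12: rhs = 12, matching y values: none (0 points).
  x = 13: rhs = 5, matching y values: 9, 10 (2 points).
  x = 14: rhs = 0, matching y values: 0 (1 points).
  x = 15: rhs = 3, matching y values: none (0 points).
  x = 16: rhs = 1, matching y values: 1, 18 (2 points).
  x = 17: rhs = 0, matching y values: 0 (1 points).
  x = 18: rhs = 6, matching y values: 5, 14 (2 points).
Total affine count: 23.
Full point count |E(F_19)| = 23 + 1 = 24.
Hasse bound: |24 − (19+1)| = |4| = 4 ≤ 2√19 ≈ 8.7178 ✓.


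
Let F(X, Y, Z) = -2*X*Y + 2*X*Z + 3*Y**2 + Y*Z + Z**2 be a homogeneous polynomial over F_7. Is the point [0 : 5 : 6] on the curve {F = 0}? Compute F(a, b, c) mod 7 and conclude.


F(0,5,6) ≡ 1 (mod 7); P is NOT on the curve.

Evaluate F(0, 5, 6) term-by-term (mod 7).
  -2*X*Y ↦ -2·0·5·1 = 0
  2*X*Z ↦ 2·0·1·6 = 0
  3*Y**2 ↦ 3·1·25·1 = 75
  Y*Z ↦ 1·1·5·6 = 30
  Z**2 ↦ 1·1·1·36 = 36
Sum: F(0, 5, 6) = (0) + (0) + (75) + (30) + (36) = 141.
Reducing mod 7: 141 ≡ 1 (mod 7).
Since F(a, b, c) ≡ 1 ≠ 0 (mod 7), P does NOT lie on the curve.


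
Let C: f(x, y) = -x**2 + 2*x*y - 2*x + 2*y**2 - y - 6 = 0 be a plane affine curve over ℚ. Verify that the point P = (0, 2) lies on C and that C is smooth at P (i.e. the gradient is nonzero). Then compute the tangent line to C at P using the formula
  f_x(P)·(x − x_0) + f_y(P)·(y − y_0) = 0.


Tangent line at P: 2*x + 7*y - 14 = 0.

Step 1: f(0, 2) = 0, so P lies on C.
Step 2: partial derivatives
  f_x(x, y) = -2*x + 2*y - 2, f_y(x, y) = 2*x + 4*y - 1.
  f_x(P) = 2, f_y(P) = 7 (gradient nonzero, so P is smooth).
Step 3: tangent line at P: 2·(x − 0) + 7·(y − 2) = 0.
Expanding: 2*x + 7*y - 14 = 0.


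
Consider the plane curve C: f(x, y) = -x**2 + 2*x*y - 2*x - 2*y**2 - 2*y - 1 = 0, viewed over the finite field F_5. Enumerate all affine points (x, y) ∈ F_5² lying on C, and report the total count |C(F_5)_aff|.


Affine F_5-points: {(0, 1), (0, 3), (4, 0), (4, 3)}; count = 4.

For each of the 25 pairs (x, y) ∈ F_5², evaluate f(x, y) mod 5. Record the zeros.
  x = 0: [0↦4, 1↦0, 2↦2, 3↦0, 4↦4]  zeros at y ∈ {1, 3}
  x = 1: [0↦1, 1↦4, 2↦3, 3↦3, 4↦4]  zeros at y ∈ ∅
  x = 2: [0↦1, 1↦1, 2↦2, 3↦4, 4↦2]  zeros at y ∈ ∅
  x = 3: [0↦4, 1↦1, 2↦4, 3↦3, 4↦3]  zeros at y ∈ ∅
  x = 4: [0↦0, 1↦4, 2↦4, 3↦0, 4↦2]  zeros at y ∈ {0, 3}
Collecting zeros: affine points = {(0, 1), (0, 3), (4, 0), (4, 3)}.
Total count |C(F_5)_aff| = 4.


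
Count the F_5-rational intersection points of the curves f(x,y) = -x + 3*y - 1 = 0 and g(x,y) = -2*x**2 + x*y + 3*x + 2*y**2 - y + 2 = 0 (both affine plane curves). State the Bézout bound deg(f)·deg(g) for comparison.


Common zeros: {(1, 4)}; count = 1; Bézout bound = 2.

deg(f) = 1, deg(g) = 2, so Bézout bound = 2.
Scan x ∈ F_5. For each x, list the y ∈ F_5 with f(x, y) ≡ 0 and those with g(x, y) ≡ 0 (mod 5); the common zeros in that column are the intersection.
  x = 0: f ≡ 0 at y ∈ {2}; g ≡ 0 at y ∈ {4}; common: ∅.
  x = 1: f ≡ 0 at y ∈ {4}; g ≡ 0 at y ∈ {1, 4}; common: {4}.
  x = 2: f ≡ 0 at y ∈ {1}; g ≡ 0 at y ∈ {0, 2}; common: ∅.
  x = 3: f ≡ 0 at y ∈ {3}; g ≡ 0 at y ∈ {2}; common: ∅.
  x = 4: f ≡ 0 at y ∈ {0}; g ≡ 0 at y ∈ ∅; common: ∅.
Collecting: common zeros = {(1, 4)}, so the count is 1.
Comparison with the Bézout bound: 1 ≤ 2 = deg(f)·deg(g), as expected for curves with no common component (the affine F_5-count falls short of the bound because intersections may lie at infinity, over extension fields, or carry multiplicity).


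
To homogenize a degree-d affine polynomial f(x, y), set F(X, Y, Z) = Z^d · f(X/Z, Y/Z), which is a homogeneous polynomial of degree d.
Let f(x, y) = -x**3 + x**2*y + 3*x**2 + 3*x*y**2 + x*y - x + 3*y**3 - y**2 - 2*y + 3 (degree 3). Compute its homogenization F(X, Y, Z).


F(X, Y, Z) = -X**3 + X**2*Y + 3*X**2*Z + 3*X*Y**2 + X*Y*Z - X*Z**2 + 3*Y**3 - Y**2*Z - 2*Y*Z**2 + 3*Z**3

deg(f) = 3.
Substitute x = X/Z, y = Y/Z into f, then multiply by Z^3.
  monomial -1·x^3·y^0 ↦ -1·X^3·Y^0·Z^0.
  monomial 1·x^2·y^1 ↦ 1·X^2·Y^1·Z^0.
  monomial 3·x^2·y^0 ↦ 3·X^2·Y^0·Z^1.
  monomial 3·x^1·y^2 ↦ 3·X^1·Y^2·Z^0.
  monomial 1·x^1·y^1 ↦ 1·X^1·Y^1·Z^1.
  monomial -1·x^1·y^0 ↦ -1·X^1·Y^0·Z^2.
  monomial 3·x^0·y^3 ↦ 3·X^0·Y^3·Z^0.
  monomial -1·x^0·y^2 ↦ -1·X^0·Y^2·Z^1.
  monomial -2·x^0·y^1 ↦ -2·X^0·Y^1·Z^2.
  monomial 3·x^0·y^0 ↦ 3·X^0·Y^0·Z^3.
Collecting: F(X, Y, Z) = -X**3 + X**2*Y + 3*X**2*Z + 3*X*Y**2 + X*Y*Z - X*Z**2 + 3*Y**3 - Y**2*Z - 2*Y*Z**2 + 3*Z**3.


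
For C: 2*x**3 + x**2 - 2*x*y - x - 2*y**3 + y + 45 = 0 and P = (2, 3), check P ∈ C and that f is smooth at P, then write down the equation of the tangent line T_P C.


Tangent line at P: 21*x - 57*y + 129 = 0.

Step 1: f(2, 3) = 0, so P lies on C.
Step 2: partial derivatives
  f_x(x, y) = 6*x**2 + 2*x - 2*y - 1, f_y(x, y) = -2*x - 6*y**2 + 1.
  f_x(P) = 21, f_y(P) = -57 (gradient nonzero, so P is smooth).
Step 3: tangent line at P: 21·(x − 2) + -57·(y − 3) = 0.
Expanding: 21*x - 57*y + 129 = 0.


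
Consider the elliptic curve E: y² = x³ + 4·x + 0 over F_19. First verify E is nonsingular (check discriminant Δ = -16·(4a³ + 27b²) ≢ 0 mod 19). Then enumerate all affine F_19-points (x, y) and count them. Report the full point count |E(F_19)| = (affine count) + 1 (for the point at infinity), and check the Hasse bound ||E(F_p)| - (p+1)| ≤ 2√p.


Affine points = {(0, 0), (1, 9), (1, 10), (2, 4), (2, 15), (3, 1), (3, 18), (4, 2), (4, 17), (9, 9), (9, 10), (11, 8), (11, 11), (12, 3), (12, 16), (13, 8), (13, 11), (14, 8), (14, 11)}; affine count = 19; |E(F_19)| = 20.

Discriminant check: Δ ∝ 4a³ + 27b² = 4·4³ + 27·0² = 4·64 + 27·0 ≡ 9 (mod 19). Nonzero ⇒ E is nonsingular.
For each x ∈ F_19, compute rhs = x³ + 4·x + 0 mod 19, then count y ∈ F_19 with y² ≡ rhs.
  x = 0: rhs = 0, matching y values: 0 (1 points).
  x = 1: rhs = 5, matching y values: 9, 10 (2 points).
  x = 2: rhs = 16, matching y values: 4, 15 (2 points).
  x = 3: rhs = 1, matching y values: 1, 18 (2 points).
  x = 4: rhs = 4, matching y values: 2, 17 (2 points).
  x = 5: rhs = 12, matching y values: none (0 points).
  x = 6: rhs = 12, matching y values: none (0 points).
  x = 7: rhs = 10, matching y values: none (0 points).
  x = 8: rhs = 12, matching y values: none (0 points).
  x = 9: rhs = 5, matching y values: 9, 10 (2 points).
  x = 10: rhs = 14, matching y values: none (0 points).
  x = 11: rhs = 7, matching y values: 8, 11 (2 points).
  x = 12: rhs = 9, matching y values: 3, 16 (2 points).
  x = 13: rhs = 7, matching y values: 8, 11 (2 points).
  x = 14: rhs = 7, matching y values: 8, 11 (2 points).
  x = 15: rhs = 15, matching y values: none (0 points).
  x = 16: rhs = 18, matching y values: none (0 points).
  x = 17: rhs = 3, matching y values: none (0 points).
  x = 18: rhs = 14, matching y values: none (0 points).
Total affine count: 19.
Full point count |E(F_19)| = 19 + 1 = 20.
Hasse bound: |20 − (19+1)| = |0| = 0 ≤ 2√19 ≈ 8.7178 ✓.


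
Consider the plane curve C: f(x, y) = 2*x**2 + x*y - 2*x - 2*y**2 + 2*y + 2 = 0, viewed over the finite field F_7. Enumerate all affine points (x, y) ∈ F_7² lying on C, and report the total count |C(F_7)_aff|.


Affine F_7-points: {(1, 2), (1, 3), (2, 3), (2, 6), (3, 0), (3, 6), (5, 0), (6, 2)}; count = 8.

For each of the 49 pairs (x, y) ∈ F_7², evaluate f(x, y) mod 7. Record the zeros.
  x = 0: [0↦2, 1↦2, 2↦5, 3↦4, 4↦6, 5↦4, 6↦5]  zeros at y ∈ ∅
  x = 1: [0↦2, 1↦3, 2↦0, 3↦0, 4↦3, 5↦2, 6↦4]  zeros at y ∈ {2, 3}
  x = 2: [0↦6, 1↦1, 2↦6, 3↦0, 4↦4, 5↦4, 6↦0]  zeros at y ∈ {3, 6}
  x = 3: [0↦0, 1↦3, 2↦2, 3↦4, 4↦2, 5↦3, 6↦0]  zeros at y ∈ {0, 6}
  x = 4: [0↦5, 1↦2, 2↦2, 3↦5, 4↦4, 5↦6, 6↦4]  zeros at y ∈ ∅
  x = 5: [0↦0, 1↦5, 2↦6, 3↦3, 4↦3, 5↦6, 6↦5]  zeros at y ∈ {0}
  x = 6: [0↦6, 1↦5, 2↦0, 3↦5, 4↦6, 5↦3, 6↦3]  zeros at y ∈ {2}
Collecting zeros: affine points = {(1, 2), (1, 3), (2, 3), (2, 6), (3, 0), (3, 6), (5, 0), (6, 2)}.
Total count |C(F_7)_aff| = 8.


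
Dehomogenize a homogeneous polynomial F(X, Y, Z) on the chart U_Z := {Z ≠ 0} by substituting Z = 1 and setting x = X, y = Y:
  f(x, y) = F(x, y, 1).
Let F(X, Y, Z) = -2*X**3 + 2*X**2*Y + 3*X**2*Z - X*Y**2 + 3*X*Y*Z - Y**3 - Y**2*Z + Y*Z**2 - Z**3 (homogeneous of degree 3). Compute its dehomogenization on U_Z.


f(x, y) = -2*x**3 + 2*x**2*y + 3*x**2 - x*y**2 + 3*x*y - y**3 - y**2 + y - 1

On U_Z we set Z = 1. Each monomial c·X^i·Y^j·Z^k in F becomes c·x^i·y^j·1^k = c·x^i·y^j.
Substituting Z = 1: F(X, Y, 1) = -2*x**3 + 2*x**2*y + 3*x**2 - x*y**2 + 3*x*y - y**3 - y**2 + y - 1.
Note: deg(f) ≤ deg(F) = 3; strict inequality happens when F is divisible by Z (lost terms).


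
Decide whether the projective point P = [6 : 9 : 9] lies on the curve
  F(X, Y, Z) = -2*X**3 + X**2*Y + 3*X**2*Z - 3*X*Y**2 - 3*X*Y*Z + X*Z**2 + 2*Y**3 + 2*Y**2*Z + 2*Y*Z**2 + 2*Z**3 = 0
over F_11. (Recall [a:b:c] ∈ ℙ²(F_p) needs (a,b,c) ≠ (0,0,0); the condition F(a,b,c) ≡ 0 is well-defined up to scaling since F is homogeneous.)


F(6,9,9) ≡ 9 (mod 11); P is NOT on the curve.

Evaluate F(6, 9, 9) term-by-term (mod 11).
  -2*X**3 ↦ -2·216·1·1 = -432
  X**2*Y ↦ 1·36·9·1 = 324
  3*X**2*Z ↦ 3·36·1·9 = 972
  -3*X*Y**2 ↦ -3·6·81·1 = -1458
  -3*X*Y*Z ↦ -3·6·9·9 = -1458
  X*Z**2 ↦ 1·6·1·81 = 486
  2*Y**3 ↦ 2·1·729·1 = 1458
  2*Y**2*Z ↦ 2·1·81·9 = 1458
  2*Y*Z**2 ↦ 2·1·9·81 = 1458
  2*Z**3 ↦ 2·1·1·729 = 1458
Sum: F(6, 9, 9) = (-432) + (324) + (972) + (-1458) + (-1458) + (486) + (1458) + (1458) + (1458) + (1458) = 4266.
Reducing mod 11: 4266 ≡ 9 (mod 11).
Since F(a, b, c) ≡ 9 ≠ 0 (mod 11), P does NOT lie on the curve.


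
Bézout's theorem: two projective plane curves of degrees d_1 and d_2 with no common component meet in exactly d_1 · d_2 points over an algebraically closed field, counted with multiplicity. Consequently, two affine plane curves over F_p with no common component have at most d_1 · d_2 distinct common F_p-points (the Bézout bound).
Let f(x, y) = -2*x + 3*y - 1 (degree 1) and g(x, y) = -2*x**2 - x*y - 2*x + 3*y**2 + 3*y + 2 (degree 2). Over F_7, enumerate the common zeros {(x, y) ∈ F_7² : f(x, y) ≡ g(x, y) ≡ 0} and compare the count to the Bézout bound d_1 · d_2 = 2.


Common zeros: {(2, 4), (4, 3)}; count = 2; Bézout bound = 2.

deg(f) = 1, deg(g) = 2, so Bézout bound = 2.
Scan x ∈ F_7. For each x, list the y ∈ F_7 with f(x, y) ≡ 0 and those with g(x, y) ≡ 0 (mod 7); the common zeros in that column are the intersection.
  x = 0: f ≡ 0 at y ∈ {5}; g ≡ 0 at y ∈ ∅; common: ∅.
  x = 1: f ≡ 0 at y ∈ {1}; g ≡ 0 at y ∈ {2}; common: ∅.
  x = 2: f ≡ 0 at y ∈ {4}; g ≡ 0 at y ∈ {4, 5}; common: {4}.
  x = 3: f ≡ 0 at y ∈ {0}; g ≡ 0 at y ∈ ∅; common: ∅.
  x = 4: f ≡ 0 at y ∈ {3}; g ≡ 0 at y ∈ {2, 3}; common: {3}.
  x = 5: f ≡ 0 at y ∈ {6}; g ≡ 0 at y ∈ {5}; common: ∅.
  x = 6: f ≡ 0 at y ∈ {2}; g ≡ 0 at y ∈ ∅; common: ∅.
Collecting: common zeros = {(2, 4), (4, 3)}, so the count is 2.
Comparison with the Bézout bound: 2 ≤ 2 = deg(f)·deg(g), as expected for curves with no common component (the bound is attained).


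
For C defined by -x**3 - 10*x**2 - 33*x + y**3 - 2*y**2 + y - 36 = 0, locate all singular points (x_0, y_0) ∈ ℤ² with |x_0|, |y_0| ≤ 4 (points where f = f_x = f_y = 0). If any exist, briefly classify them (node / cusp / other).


Singular points: {(-3, 1)}; classification: node.

Compute partial derivatives:
  f_x = -3*x**2 - 20*x - 33.
  f_y = 3*y**2 - 4*y + 1.
Scan x_0 ∈ {−4, ..., 4}. For each x_0, f_y(x_0, y) is a polynomial in y; find its integer roots y ∈ {−4, ..., 4}, then test f_x and f at those candidates.
  x = -4: f_y(-4, y) = 3*y**2 - 4*y + 1; vanishes at y ∈ {1}. (-4, 1): f_x = -1 ≠ 0.
  x = -3: f_y(-3, y) = 3*y**2 - 4*y + 1; vanishes at y ∈ {1}. (-3, 1): f_x = 0, f = 0 — SINGULAR.
  x = -2: f_y(-2, y) = 3*y**2 - 4*y + 1; vanishes at y ∈ {1}. (-2, 1): f_x = -5 ≠ 0.
  x = -1: f_y(-1, y) = 3*y**2 - 4*y + 1; vanishes at y ∈ {1}. (-1, 1): f_x = -16 ≠ 0.
  x = 0: f_y(0, y) = 3*y**2 - 4*y + 1; vanishes at y ∈ {1}. (0, 1): f_x = -33 ≠ 0.
  x = 1: f_y(1, y) = 3*y**2 - 4*y + 1; vanishes at y ∈ {1}. (1, 1): f_x = -56 ≠ 0.
  x = 2: f_y(2, y) = 3*y**2 - 4*y + 1; vanishes at y ∈ {1}. (2, 1): f_x = -85 ≠ 0.
  x = 3: f_y(3, y) = 3*y**2 - 4*y + 1; vanishes at y ∈ {1}. (3, 1): f_x = -120 ≠ 0.
  x = 4: f_y(4, y) = 3*y**2 - 4*y + 1; vanishes at y ∈ {1}. (4, 1): f_x = -161 ≠ 0.
Only singular point on the grid: (-3, 1).
Classify: substitute x = -3 + u, y = 1 + v and expand: f = -u**3 - u**2 + v**3 + v**2.
No constant or linear terms (consistent with a singular point). Quadratic part: -u**2 + v**2. Cubic part: -u**3 + v**3.
The quadratic part v**2 - u**2 = (v − u)(v + u) splits into two distinct linear factors, so there are two distinct tangent lines y − 1 = ±(x − -3) — this is a node (ordinary double point).
Classification: node.


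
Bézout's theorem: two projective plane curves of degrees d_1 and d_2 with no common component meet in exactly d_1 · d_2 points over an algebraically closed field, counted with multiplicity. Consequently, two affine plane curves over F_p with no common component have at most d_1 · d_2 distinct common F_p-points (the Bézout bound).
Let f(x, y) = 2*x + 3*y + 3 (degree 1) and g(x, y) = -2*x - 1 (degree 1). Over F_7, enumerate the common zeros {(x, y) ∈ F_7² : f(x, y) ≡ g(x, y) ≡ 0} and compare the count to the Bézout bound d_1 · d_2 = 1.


Common zeros: {(3, 4)}; count = 1; Bézout bound = 1.

deg(f) = 1, deg(g) = 1, so Bézout bound = 1.
Scan x ∈ F_7. For each x, list the y ∈ F_7 with f(x, y) ≡ 0 and those with g(x, y) ≡ 0 (mod 7); the common zeros in that column are the intersection.
  x = 0: f ≡ 0 at y ∈ {6}; g ≡ 0 at y ∈ ∅; common: ∅.
  x = 1: f ≡ 0 at y ∈ {3}; g ≡ 0 at y ∈ ∅; common: ∅.
  x = 2: f ≡ 0 at y ∈ {0}; g ≡ 0 at y ∈ ∅; common: ∅.
  x = 3: f ≡ 0 at y ∈ {4}; g ≡ 0 at y ∈ {0, 1, 2, 3, 4, 5, 6}; common: {4}.
  x = 4: f ≡ 0 at y ∈ {1}; g ≡ 0 at y ∈ ∅; common: ∅.
  x = 5: f ≡ 0 at y ∈ {5}; g ≡ 0 at y ∈ ∅; common: ∅.
  x = 6: f ≡ 0 at y ∈ {2}; g ≡ 0 at y ∈ ∅; common: ∅.
Collecting: common zeros = {(3, 4)}, so the count is 1.
Comparison with the Bézout bound: 1 ≤ 1 = deg(f)·deg(g), as expected for curves with no common component (the bound is attained).


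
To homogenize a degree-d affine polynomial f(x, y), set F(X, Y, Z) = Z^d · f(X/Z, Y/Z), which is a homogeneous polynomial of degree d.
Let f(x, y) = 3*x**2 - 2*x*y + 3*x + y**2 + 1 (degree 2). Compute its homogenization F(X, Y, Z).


F(X, Y, Z) = 3*X**2 - 2*X*Y + 3*X*Z + Y**2 + Z**2

deg(f) = 2.
Substitute x = X/Z, y = Y/Z into f, then multiply by Z^2.
  monomial 3·x^2·y^0 ↦ 3·X^2·Y^0·Z^0.
  monomial -2·x^1·y^1 ↦ -2·X^1·Y^1·Z^0.
  monomial 3·x^1·y^0 ↦ 3·X^1·Y^0·Z^1.
  monomial 1·x^0·y^2 ↦ 1·X^0·Y^2·Z^0.
  monomial 1·x^0·y^0 ↦ 1·X^0·Y^0·Z^2.
Collecting: F(X, Y, Z) = 3*X**2 - 2*X*Y + 3*X*Z + Y**2 + Z**2.


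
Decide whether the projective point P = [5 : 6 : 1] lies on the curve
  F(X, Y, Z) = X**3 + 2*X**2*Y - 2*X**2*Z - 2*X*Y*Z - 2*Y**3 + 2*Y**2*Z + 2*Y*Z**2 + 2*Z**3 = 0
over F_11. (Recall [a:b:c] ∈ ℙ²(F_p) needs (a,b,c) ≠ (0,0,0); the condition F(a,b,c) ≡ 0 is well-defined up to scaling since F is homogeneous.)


F(5,6,1) ≡ 2 (mod 11); P is NOT on the curve.

Evaluate F(5, 6, 1) term-by-term (mod 11).
  X**3 ↦ 1·125·1·1 = 125
  2*X**2*Y ↦ 2·25·6·1 = 300
  -2*X**2*Z ↦ -2·25·1·1 = -50
  -2*X*Y*Z ↦ -2·5·6·1 = -60
  -2*Y**3 ↦ -2·1·216·1 = -432
  2*Y**2*Z ↦ 2·1·36·1 = 72
  2*Y*Z**2 ↦ 2·1·6·1 = 12
  2*Z**3 ↦ 2·1·1·1 = 2
Sum: F(5, 6, 1) = (125) + (300) + (-50) + (-60) + (-432) + (72) + (12) + (2) = -31.
Reducing mod 11: -31 ≡ 2 (mod 11).
Since F(a, b, c) ≡ 2 ≠ 0 (mod 11), P does NOT lie on the curve.


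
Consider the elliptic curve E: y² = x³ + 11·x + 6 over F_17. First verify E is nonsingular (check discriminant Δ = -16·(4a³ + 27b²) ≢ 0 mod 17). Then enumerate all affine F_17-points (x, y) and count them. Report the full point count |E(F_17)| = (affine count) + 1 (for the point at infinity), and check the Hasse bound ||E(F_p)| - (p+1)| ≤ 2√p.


Affine points = {(1, 1), (1, 16), (2, 6), (2, 11), (3, 7), (3, 10), (5, 4), (5, 13), (6, 4), (6, 13), (7, 1), (7, 16), (9, 1), (9, 16), (11, 8), (11, 9), (12, 8), (12, 9), (13, 0)}; affine count = 19; |E(F_17)| = 20.

Discriminant check: Δ ∝ 4a³ + 27b² = 4·11³ + 27·6² = 4·1331 + 27·36 ≡ 6 (mod 17). Nonzero ⇒ E is nonsingular.
For each x ∈ F_17, compute rhs = x³ + 11·x + 6 mod 17, then count y ∈ F_17 with y² ≡ rhs.
  x = 0: rhs = 6, matching y values: none (0 points).
  x = 1: rhs = 1, matching y values: 1, 16 (2 points).
  x = 2: rhs = 2, matching y values: 6, 11 (2 points).
  x = 3: rhs = 15, matching y values: 7, 10 (2 points).
  x = 4: rhs = 12, matching y values: none (0 points).
  x = 5: rhs = 16, matching y values: 4, 13 (2 points).
  x = 6: rhs = 16, matching y values: 4, 13 (2 points).
  x = 7: rhs = 1, matching y values: 1, 16 (2 points).
  x = 8: rhs = 11, matching y values: none (0 points).
  x = 9: rhs = 1, matching y values: 1, 16 (2 points).
  x = 10: rhs = 11, matching y values: none (0 points).
  x = 11: rhs = 13, matching y values: 8, 9 (2 points).
  x = 12: rhs = 13, matching y values: 8, 9 (2 points).
  x = 13: rhs = 0, matching y values: 0 (1 points).
  x = 14: rhs = 14, matching y values: none (0 points).
  x = 15: rhs = 10, matching y values: none (0 points).
  x = 16: rhs = 11, matching y values: none (0 points).
Total affine count: 19.
Full point count |E(F_17)| = 19 + 1 = 20.
Hasse bound: |20 − (17+1)| = |2| = 2 ≤ 2√17 ≈ 8.2462 ✓.


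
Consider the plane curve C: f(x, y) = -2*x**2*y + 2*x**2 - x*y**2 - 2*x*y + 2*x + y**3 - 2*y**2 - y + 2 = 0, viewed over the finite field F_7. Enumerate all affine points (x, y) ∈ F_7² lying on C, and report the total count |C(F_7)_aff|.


Affine F_7-points: {(0, 1), (0, 2), (0, 6), (1, 6), (2, 0), (4, 0), (4, 2), (4, 4)}; count = 8.

For each of the 49 pairs (x, y) ∈ F_7², evaluate f(x, y) mod 7. Record the zeros.
  x = 0: [0↦2, 1↦0, 2↦0, 3↦1, 4↦2, 5↦2, 6↦0]  zeros at y ∈ {1, 2, 6}
  x = 1: [0↦6, 1↦6, 2↦6, 3↦5, 4↦2, 5↦3, 6↦0]  zeros at y ∈ {6}
  x = 2: [0↦0, 1↦5, 2↦1, 3↦1, 4↦4, 5↦2, 6↦1]  zeros at y ∈ {0}
  x = 3: [0↦5, 1↦4, 2↦6, 3↦3, 4↦1, 5↦6, 6↦3]  zeros at y ∈ ∅
  x = 4: [0↦0, 1↦3, 2↦0, 3↦4, 4↦0, 5↦1, 6↦6]  zeros at y ∈ {0, 2, 4}
  x = 5: [0↦6, 1↦2, 2↦4, 3↦4, 4↦1, 5↦1, 6↦3]  zeros at y ∈ ∅
  x = 6: [0↦2, 1↦1, 2↦4, 3↦3, 4↦4, 5↦6, 6↦1]  zeros at y ∈ ∅
Collecting zeros: affine points = {(0, 1), (0, 2), (0, 6), (1, 6), (2, 0), (4, 0), (4, 2), (4, 4)}.
Total count |C(F_7)_aff| = 8.


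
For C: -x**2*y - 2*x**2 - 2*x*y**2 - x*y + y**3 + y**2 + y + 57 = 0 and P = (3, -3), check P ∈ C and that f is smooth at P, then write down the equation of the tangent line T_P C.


Tangent line at P: -9*x + 46*y + 165 = 0.

Step 1: f(3, -3) = 0, so P lies on C.
Step 2: partial derivatives
  f_x(x, y) = -2*x*y - 4*x - 2*y**2 - y, f_y(x, y) = -x**2 - 4*x*y - x + 3*y**2 + 2*y + 1.
  f_x(P) = -9, f_y(P) = 46 (gradient nonzero, so P is smooth).
Step 3: tangent line at P: -9·(x − 3) + 46·(y − -3) = 0.
Expanding: -9*x + 46*y + 165 = 0.


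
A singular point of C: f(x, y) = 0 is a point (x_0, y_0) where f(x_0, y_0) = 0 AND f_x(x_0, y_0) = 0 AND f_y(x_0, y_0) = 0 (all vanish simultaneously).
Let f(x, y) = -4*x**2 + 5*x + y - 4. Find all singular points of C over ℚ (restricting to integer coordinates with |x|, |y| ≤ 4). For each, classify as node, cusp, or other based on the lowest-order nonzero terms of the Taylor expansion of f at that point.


No singular points in the scanned grid; C is smooth there.

Compute partial derivatives:
  f_x = 5 - 8*x.
  f_y = 1.
f_y = 1 is a nonzero constant, so f_y never vanishes: no point (x, y) can satisfy f = f_x = f_y = 0. In particular no (x, y) ∈ {−4, ..., 4}² is singular; the curve is smooth.


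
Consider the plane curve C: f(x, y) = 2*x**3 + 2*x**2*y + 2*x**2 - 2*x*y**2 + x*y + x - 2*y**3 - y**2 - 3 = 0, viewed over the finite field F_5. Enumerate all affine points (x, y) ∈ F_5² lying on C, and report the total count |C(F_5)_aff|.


Affine F_5-points: {(1, 1), (1, 2), (1, 3), (2, 4), (3, 2)}; count = 5.

For each of the 25 pairs (x, y) ∈ F_5², evaluate f(x, y) mod 5. Record the zeros.
  x = 0: [0↦2, 1↦4, 2↦2, 3↦4, 4↦3]  zeros at y ∈ ∅
  x = 1: [0↦2, 1↦0, 2↦0, 3↦0, 4↦3]  zeros at y ∈ {1, 2, 3}
  x = 2: [0↦3, 1↦1, 2↦2, 3↦4, 4↦0]  zeros at y ∈ {4}
  x = 3: [0↦2, 1↦4, 2↦0, 3↦3, 4↦1]  zeros at y ∈ {2}
  x = 4: [0↦1, 1↦1, 2↦1, 3↦4, 4↦3]  zeros at y ∈ ∅
Collecting zeros: affine points = {(1, 1), (1, 2), (1, 3), (2, 4), (3, 2)}.
Total count |C(F_5)_aff| = 5.
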